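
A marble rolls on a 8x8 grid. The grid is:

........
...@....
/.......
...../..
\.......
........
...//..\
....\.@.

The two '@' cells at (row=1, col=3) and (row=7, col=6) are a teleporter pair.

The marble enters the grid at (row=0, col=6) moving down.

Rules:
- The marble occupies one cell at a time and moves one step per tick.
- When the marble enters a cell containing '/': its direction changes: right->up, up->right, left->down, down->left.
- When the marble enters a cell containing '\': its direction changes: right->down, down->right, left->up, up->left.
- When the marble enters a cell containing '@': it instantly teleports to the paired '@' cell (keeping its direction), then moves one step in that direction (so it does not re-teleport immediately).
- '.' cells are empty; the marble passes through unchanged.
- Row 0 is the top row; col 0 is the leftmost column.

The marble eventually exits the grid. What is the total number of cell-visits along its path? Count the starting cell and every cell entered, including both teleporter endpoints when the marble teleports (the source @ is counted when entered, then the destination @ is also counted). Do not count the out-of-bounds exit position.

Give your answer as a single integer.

Answer: 17

Derivation:
Step 1: enter (0,6), '.' pass, move down to (1,6)
Step 2: enter (1,6), '.' pass, move down to (2,6)
Step 3: enter (2,6), '.' pass, move down to (3,6)
Step 4: enter (3,6), '.' pass, move down to (4,6)
Step 5: enter (4,6), '.' pass, move down to (5,6)
Step 6: enter (5,6), '.' pass, move down to (6,6)
Step 7: enter (6,6), '.' pass, move down to (7,6)
Step 8: enter (7,6), '@' teleport (7,6)->(1,3), also enter (1,3), move down to (2,3)
Step 9: enter (2,3), '.' pass, move down to (3,3)
Step 10: enter (3,3), '.' pass, move down to (4,3)
Step 11: enter (4,3), '.' pass, move down to (5,3)
Step 12: enter (5,3), '.' pass, move down to (6,3)
Step 13: enter (6,3), '/' deflects down->left, move left to (6,2)
Step 14: enter (6,2), '.' pass, move left to (6,1)
Step 15: enter (6,1), '.' pass, move left to (6,0)
Step 16: enter (6,0), '.' pass, move left to (6,-1)
Step 17: at (6,-1) — EXIT via left edge, pos 6
Path length (cell visits): 17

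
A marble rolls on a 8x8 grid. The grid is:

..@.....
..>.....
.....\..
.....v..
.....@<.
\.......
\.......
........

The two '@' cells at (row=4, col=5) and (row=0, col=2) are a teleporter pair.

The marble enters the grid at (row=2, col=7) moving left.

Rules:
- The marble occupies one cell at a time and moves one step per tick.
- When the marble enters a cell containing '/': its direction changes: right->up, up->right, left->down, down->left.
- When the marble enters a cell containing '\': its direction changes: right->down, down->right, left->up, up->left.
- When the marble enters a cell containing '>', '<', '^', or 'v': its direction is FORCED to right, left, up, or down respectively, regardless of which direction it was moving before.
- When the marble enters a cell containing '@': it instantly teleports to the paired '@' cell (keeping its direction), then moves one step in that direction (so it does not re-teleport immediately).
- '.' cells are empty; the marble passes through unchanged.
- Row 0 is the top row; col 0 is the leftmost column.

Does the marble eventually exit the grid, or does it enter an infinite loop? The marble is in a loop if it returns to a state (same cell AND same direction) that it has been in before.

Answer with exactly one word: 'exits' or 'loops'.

Answer: exits

Derivation:
Step 1: enter (2,7), '.' pass, move left to (2,6)
Step 2: enter (2,6), '.' pass, move left to (2,5)
Step 3: enter (2,5), '\' deflects left->up, move up to (1,5)
Step 4: enter (1,5), '.' pass, move up to (0,5)
Step 5: enter (0,5), '.' pass, move up to (-1,5)
Step 6: at (-1,5) — EXIT via top edge, pos 5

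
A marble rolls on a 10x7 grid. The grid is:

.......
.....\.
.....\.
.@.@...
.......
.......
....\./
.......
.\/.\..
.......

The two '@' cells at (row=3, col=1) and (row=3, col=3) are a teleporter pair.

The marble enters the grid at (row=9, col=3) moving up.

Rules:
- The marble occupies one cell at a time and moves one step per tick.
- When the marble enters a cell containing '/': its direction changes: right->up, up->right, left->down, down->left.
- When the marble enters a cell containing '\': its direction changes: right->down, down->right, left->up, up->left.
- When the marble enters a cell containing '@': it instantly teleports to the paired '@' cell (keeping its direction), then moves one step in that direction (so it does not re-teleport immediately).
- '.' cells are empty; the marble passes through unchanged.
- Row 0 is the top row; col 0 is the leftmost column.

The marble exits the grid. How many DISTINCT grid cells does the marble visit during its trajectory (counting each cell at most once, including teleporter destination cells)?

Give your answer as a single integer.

Step 1: enter (9,3), '.' pass, move up to (8,3)
Step 2: enter (8,3), '.' pass, move up to (7,3)
Step 3: enter (7,3), '.' pass, move up to (6,3)
Step 4: enter (6,3), '.' pass, move up to (5,3)
Step 5: enter (5,3), '.' pass, move up to (4,3)
Step 6: enter (4,3), '.' pass, move up to (3,3)
Step 7: enter (3,3), '@' teleport (3,3)->(3,1), also enter (3,1), move up to (2,1)
Step 8: enter (2,1), '.' pass, move up to (1,1)
Step 9: enter (1,1), '.' pass, move up to (0,1)
Step 10: enter (0,1), '.' pass, move up to (-1,1)
Step 11: at (-1,1) — EXIT via top edge, pos 1
Distinct cells visited: 11 (path length 11)

Answer: 11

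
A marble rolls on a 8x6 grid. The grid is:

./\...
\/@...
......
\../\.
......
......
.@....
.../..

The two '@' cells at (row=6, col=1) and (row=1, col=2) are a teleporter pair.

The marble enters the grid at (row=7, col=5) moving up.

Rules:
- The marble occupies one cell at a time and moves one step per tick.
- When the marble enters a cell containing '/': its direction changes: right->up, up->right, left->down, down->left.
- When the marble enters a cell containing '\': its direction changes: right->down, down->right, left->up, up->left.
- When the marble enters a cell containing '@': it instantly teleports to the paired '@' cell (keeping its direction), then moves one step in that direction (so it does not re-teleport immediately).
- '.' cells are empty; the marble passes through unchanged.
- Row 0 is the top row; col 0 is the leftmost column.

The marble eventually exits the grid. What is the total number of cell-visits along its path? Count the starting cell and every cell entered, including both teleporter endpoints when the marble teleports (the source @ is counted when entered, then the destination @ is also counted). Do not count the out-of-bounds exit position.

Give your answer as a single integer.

Step 1: enter (7,5), '.' pass, move up to (6,5)
Step 2: enter (6,5), '.' pass, move up to (5,5)
Step 3: enter (5,5), '.' pass, move up to (4,5)
Step 4: enter (4,5), '.' pass, move up to (3,5)
Step 5: enter (3,5), '.' pass, move up to (2,5)
Step 6: enter (2,5), '.' pass, move up to (1,5)
Step 7: enter (1,5), '.' pass, move up to (0,5)
Step 8: enter (0,5), '.' pass, move up to (-1,5)
Step 9: at (-1,5) — EXIT via top edge, pos 5
Path length (cell visits): 8

Answer: 8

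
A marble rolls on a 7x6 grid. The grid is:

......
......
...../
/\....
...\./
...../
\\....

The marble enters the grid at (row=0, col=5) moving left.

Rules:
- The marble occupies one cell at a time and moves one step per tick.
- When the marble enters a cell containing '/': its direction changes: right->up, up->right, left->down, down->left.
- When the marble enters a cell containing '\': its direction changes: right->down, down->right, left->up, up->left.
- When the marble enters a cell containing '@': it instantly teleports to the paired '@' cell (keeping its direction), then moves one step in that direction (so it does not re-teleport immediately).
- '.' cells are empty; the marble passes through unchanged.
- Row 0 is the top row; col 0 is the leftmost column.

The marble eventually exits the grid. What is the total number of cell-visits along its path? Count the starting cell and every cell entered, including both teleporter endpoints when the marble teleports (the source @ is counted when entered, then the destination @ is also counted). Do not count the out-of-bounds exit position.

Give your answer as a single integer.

Step 1: enter (0,5), '.' pass, move left to (0,4)
Step 2: enter (0,4), '.' pass, move left to (0,3)
Step 3: enter (0,3), '.' pass, move left to (0,2)
Step 4: enter (0,2), '.' pass, move left to (0,1)
Step 5: enter (0,1), '.' pass, move left to (0,0)
Step 6: enter (0,0), '.' pass, move left to (0,-1)
Step 7: at (0,-1) — EXIT via left edge, pos 0
Path length (cell visits): 6

Answer: 6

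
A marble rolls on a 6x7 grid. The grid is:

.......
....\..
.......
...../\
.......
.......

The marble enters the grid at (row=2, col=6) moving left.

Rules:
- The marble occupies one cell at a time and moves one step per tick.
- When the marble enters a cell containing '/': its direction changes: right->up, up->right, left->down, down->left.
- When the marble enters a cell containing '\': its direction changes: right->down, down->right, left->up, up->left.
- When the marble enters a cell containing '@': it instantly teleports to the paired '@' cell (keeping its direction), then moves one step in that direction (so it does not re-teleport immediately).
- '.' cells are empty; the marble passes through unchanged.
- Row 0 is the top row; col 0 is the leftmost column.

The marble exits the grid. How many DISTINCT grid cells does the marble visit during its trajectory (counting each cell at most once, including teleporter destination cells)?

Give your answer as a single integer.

Answer: 7

Derivation:
Step 1: enter (2,6), '.' pass, move left to (2,5)
Step 2: enter (2,5), '.' pass, move left to (2,4)
Step 3: enter (2,4), '.' pass, move left to (2,3)
Step 4: enter (2,3), '.' pass, move left to (2,2)
Step 5: enter (2,2), '.' pass, move left to (2,1)
Step 6: enter (2,1), '.' pass, move left to (2,0)
Step 7: enter (2,0), '.' pass, move left to (2,-1)
Step 8: at (2,-1) — EXIT via left edge, pos 2
Distinct cells visited: 7 (path length 7)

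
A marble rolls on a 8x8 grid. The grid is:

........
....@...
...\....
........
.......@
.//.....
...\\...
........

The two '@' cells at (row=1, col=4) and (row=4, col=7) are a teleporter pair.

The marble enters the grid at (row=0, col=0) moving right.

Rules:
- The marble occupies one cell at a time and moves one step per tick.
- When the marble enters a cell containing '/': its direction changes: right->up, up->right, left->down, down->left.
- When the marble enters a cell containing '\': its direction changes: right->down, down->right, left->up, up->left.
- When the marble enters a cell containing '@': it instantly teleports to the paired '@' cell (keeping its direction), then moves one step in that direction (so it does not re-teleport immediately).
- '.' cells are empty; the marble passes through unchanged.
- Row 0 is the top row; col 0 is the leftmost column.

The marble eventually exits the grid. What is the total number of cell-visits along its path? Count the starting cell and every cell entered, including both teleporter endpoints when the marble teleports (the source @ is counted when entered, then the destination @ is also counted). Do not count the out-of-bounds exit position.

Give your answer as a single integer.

Step 1: enter (0,0), '.' pass, move right to (0,1)
Step 2: enter (0,1), '.' pass, move right to (0,2)
Step 3: enter (0,2), '.' pass, move right to (0,3)
Step 4: enter (0,3), '.' pass, move right to (0,4)
Step 5: enter (0,4), '.' pass, move right to (0,5)
Step 6: enter (0,5), '.' pass, move right to (0,6)
Step 7: enter (0,6), '.' pass, move right to (0,7)
Step 8: enter (0,7), '.' pass, move right to (0,8)
Step 9: at (0,8) — EXIT via right edge, pos 0
Path length (cell visits): 8

Answer: 8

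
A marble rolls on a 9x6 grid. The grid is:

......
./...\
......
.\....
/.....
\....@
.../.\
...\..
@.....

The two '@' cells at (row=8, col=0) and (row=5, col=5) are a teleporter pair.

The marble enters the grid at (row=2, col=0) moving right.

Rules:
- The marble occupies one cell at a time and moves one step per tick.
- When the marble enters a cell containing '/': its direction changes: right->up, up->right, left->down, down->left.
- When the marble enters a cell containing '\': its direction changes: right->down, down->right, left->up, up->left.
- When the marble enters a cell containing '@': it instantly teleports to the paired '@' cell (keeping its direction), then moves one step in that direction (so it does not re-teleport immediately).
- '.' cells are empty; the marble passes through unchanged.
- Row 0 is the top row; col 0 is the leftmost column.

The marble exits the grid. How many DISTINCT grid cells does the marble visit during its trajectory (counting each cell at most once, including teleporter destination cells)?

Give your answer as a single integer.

Step 1: enter (2,0), '.' pass, move right to (2,1)
Step 2: enter (2,1), '.' pass, move right to (2,2)
Step 3: enter (2,2), '.' pass, move right to (2,3)
Step 4: enter (2,3), '.' pass, move right to (2,4)
Step 5: enter (2,4), '.' pass, move right to (2,5)
Step 6: enter (2,5), '.' pass, move right to (2,6)
Step 7: at (2,6) — EXIT via right edge, pos 2
Distinct cells visited: 6 (path length 6)

Answer: 6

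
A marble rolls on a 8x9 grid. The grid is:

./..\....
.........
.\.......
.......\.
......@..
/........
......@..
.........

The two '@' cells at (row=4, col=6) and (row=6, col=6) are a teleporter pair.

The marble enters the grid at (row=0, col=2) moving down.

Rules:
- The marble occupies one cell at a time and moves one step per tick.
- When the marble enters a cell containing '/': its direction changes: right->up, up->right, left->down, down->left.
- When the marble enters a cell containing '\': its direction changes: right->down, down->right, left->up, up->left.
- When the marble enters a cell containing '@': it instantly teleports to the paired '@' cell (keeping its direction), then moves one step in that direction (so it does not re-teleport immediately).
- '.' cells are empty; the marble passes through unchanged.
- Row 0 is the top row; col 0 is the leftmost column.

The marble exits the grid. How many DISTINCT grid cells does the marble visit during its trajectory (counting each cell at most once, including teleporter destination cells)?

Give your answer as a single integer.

Step 1: enter (0,2), '.' pass, move down to (1,2)
Step 2: enter (1,2), '.' pass, move down to (2,2)
Step 3: enter (2,2), '.' pass, move down to (3,2)
Step 4: enter (3,2), '.' pass, move down to (4,2)
Step 5: enter (4,2), '.' pass, move down to (5,2)
Step 6: enter (5,2), '.' pass, move down to (6,2)
Step 7: enter (6,2), '.' pass, move down to (7,2)
Step 8: enter (7,2), '.' pass, move down to (8,2)
Step 9: at (8,2) — EXIT via bottom edge, pos 2
Distinct cells visited: 8 (path length 8)

Answer: 8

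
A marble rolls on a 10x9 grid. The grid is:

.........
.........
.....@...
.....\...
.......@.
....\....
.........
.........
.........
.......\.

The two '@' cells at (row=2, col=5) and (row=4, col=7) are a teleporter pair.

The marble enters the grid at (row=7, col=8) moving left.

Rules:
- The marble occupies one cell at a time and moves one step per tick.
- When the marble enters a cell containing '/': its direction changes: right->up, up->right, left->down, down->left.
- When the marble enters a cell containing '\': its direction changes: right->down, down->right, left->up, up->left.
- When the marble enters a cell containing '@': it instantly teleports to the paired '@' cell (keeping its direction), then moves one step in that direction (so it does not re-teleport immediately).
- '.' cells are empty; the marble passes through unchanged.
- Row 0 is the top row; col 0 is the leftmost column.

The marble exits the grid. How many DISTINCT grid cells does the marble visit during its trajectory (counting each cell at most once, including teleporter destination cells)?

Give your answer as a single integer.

Answer: 9

Derivation:
Step 1: enter (7,8), '.' pass, move left to (7,7)
Step 2: enter (7,7), '.' pass, move left to (7,6)
Step 3: enter (7,6), '.' pass, move left to (7,5)
Step 4: enter (7,5), '.' pass, move left to (7,4)
Step 5: enter (7,4), '.' pass, move left to (7,3)
Step 6: enter (7,3), '.' pass, move left to (7,2)
Step 7: enter (7,2), '.' pass, move left to (7,1)
Step 8: enter (7,1), '.' pass, move left to (7,0)
Step 9: enter (7,0), '.' pass, move left to (7,-1)
Step 10: at (7,-1) — EXIT via left edge, pos 7
Distinct cells visited: 9 (path length 9)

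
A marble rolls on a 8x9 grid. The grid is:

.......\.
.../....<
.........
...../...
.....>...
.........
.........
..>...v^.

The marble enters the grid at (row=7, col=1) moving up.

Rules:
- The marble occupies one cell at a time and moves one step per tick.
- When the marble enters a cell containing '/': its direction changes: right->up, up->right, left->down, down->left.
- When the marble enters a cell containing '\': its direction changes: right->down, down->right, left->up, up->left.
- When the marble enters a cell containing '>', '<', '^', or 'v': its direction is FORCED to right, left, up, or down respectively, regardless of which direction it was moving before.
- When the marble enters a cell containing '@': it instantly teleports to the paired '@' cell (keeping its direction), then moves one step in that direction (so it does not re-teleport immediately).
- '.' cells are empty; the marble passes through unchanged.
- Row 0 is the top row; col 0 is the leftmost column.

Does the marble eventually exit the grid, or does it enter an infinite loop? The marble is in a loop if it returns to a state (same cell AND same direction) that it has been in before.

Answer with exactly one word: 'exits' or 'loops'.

Step 1: enter (7,1), '.' pass, move up to (6,1)
Step 2: enter (6,1), '.' pass, move up to (5,1)
Step 3: enter (5,1), '.' pass, move up to (4,1)
Step 4: enter (4,1), '.' pass, move up to (3,1)
Step 5: enter (3,1), '.' pass, move up to (2,1)
Step 6: enter (2,1), '.' pass, move up to (1,1)
Step 7: enter (1,1), '.' pass, move up to (0,1)
Step 8: enter (0,1), '.' pass, move up to (-1,1)
Step 9: at (-1,1) — EXIT via top edge, pos 1

Answer: exits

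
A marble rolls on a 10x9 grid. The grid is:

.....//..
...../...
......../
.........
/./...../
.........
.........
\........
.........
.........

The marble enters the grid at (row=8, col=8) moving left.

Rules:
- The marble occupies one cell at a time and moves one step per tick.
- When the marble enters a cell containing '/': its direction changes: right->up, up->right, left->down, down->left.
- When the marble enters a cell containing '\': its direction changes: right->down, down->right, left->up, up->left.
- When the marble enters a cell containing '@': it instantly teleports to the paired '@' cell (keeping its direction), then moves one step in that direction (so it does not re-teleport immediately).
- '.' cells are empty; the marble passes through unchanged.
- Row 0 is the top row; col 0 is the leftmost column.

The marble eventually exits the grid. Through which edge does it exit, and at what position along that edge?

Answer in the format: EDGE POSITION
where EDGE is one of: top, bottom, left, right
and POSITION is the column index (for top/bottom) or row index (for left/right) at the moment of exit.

Step 1: enter (8,8), '.' pass, move left to (8,7)
Step 2: enter (8,7), '.' pass, move left to (8,6)
Step 3: enter (8,6), '.' pass, move left to (8,5)
Step 4: enter (8,5), '.' pass, move left to (8,4)
Step 5: enter (8,4), '.' pass, move left to (8,3)
Step 6: enter (8,3), '.' pass, move left to (8,2)
Step 7: enter (8,2), '.' pass, move left to (8,1)
Step 8: enter (8,1), '.' pass, move left to (8,0)
Step 9: enter (8,0), '.' pass, move left to (8,-1)
Step 10: at (8,-1) — EXIT via left edge, pos 8

Answer: left 8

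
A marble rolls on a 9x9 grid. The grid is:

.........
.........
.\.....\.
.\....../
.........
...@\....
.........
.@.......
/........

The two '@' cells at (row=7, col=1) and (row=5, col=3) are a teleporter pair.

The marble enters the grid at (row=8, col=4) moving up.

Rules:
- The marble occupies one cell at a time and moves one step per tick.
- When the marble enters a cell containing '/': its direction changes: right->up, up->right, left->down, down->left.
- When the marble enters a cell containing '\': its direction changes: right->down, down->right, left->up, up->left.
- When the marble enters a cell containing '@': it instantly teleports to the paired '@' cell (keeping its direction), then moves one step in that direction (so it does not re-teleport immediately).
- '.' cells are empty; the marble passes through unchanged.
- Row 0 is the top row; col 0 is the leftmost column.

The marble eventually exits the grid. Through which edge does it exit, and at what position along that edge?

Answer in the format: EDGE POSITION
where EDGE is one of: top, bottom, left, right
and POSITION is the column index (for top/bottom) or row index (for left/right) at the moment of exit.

Answer: left 7

Derivation:
Step 1: enter (8,4), '.' pass, move up to (7,4)
Step 2: enter (7,4), '.' pass, move up to (6,4)
Step 3: enter (6,4), '.' pass, move up to (5,4)
Step 4: enter (5,4), '\' deflects up->left, move left to (5,3)
Step 5: enter (5,3), '@' teleport (5,3)->(7,1), also enter (7,1), move left to (7,0)
Step 6: enter (7,0), '.' pass, move left to (7,-1)
Step 7: at (7,-1) — EXIT via left edge, pos 7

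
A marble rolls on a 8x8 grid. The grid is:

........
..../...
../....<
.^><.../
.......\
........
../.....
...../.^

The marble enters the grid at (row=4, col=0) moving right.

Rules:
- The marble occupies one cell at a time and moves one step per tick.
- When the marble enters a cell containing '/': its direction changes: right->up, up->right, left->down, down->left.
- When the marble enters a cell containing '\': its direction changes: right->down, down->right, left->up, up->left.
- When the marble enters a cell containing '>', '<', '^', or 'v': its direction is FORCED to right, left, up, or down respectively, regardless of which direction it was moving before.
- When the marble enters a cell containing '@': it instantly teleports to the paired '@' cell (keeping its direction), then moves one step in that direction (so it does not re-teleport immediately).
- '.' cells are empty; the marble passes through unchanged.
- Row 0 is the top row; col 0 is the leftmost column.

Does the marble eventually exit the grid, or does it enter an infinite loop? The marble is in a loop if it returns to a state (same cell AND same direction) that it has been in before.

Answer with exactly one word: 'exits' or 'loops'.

Answer: exits

Derivation:
Step 1: enter (4,0), '.' pass, move right to (4,1)
Step 2: enter (4,1), '.' pass, move right to (4,2)
Step 3: enter (4,2), '.' pass, move right to (4,3)
Step 4: enter (4,3), '.' pass, move right to (4,4)
Step 5: enter (4,4), '.' pass, move right to (4,5)
Step 6: enter (4,5), '.' pass, move right to (4,6)
Step 7: enter (4,6), '.' pass, move right to (4,7)
Step 8: enter (4,7), '\' deflects right->down, move down to (5,7)
Step 9: enter (5,7), '.' pass, move down to (6,7)
Step 10: enter (6,7), '.' pass, move down to (7,7)
Step 11: enter (7,7), '^' forces down->up, move up to (6,7)
Step 12: enter (6,7), '.' pass, move up to (5,7)
Step 13: enter (5,7), '.' pass, move up to (4,7)
Step 14: enter (4,7), '\' deflects up->left, move left to (4,6)
Step 15: enter (4,6), '.' pass, move left to (4,5)
Step 16: enter (4,5), '.' pass, move left to (4,4)
Step 17: enter (4,4), '.' pass, move left to (4,3)
Step 18: enter (4,3), '.' pass, move left to (4,2)
Step 19: enter (4,2), '.' pass, move left to (4,1)
Step 20: enter (4,1), '.' pass, move left to (4,0)
Step 21: enter (4,0), '.' pass, move left to (4,-1)
Step 22: at (4,-1) — EXIT via left edge, pos 4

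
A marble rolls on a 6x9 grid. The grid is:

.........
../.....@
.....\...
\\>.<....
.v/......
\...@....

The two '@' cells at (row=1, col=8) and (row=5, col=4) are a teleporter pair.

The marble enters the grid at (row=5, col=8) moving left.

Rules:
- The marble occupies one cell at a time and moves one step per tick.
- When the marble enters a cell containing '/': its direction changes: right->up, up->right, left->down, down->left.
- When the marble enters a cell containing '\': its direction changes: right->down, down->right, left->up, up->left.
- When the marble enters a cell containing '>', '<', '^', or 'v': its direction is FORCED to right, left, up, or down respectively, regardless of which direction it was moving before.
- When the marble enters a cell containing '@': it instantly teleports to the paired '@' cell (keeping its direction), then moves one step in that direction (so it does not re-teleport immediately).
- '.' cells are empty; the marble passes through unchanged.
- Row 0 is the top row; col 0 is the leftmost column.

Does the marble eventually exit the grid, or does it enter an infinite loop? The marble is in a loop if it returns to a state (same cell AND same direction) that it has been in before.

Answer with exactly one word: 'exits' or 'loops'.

Step 1: enter (5,8), '.' pass, move left to (5,7)
Step 2: enter (5,7), '.' pass, move left to (5,6)
Step 3: enter (5,6), '.' pass, move left to (5,5)
Step 4: enter (5,5), '.' pass, move left to (5,4)
Step 5: enter (5,4), '@' teleport (5,4)->(1,8), also enter (1,8), move left to (1,7)
Step 6: enter (1,7), '.' pass, move left to (1,6)
Step 7: enter (1,6), '.' pass, move left to (1,5)
Step 8: enter (1,5), '.' pass, move left to (1,4)
Step 9: enter (1,4), '.' pass, move left to (1,3)
Step 10: enter (1,3), '.' pass, move left to (1,2)
Step 11: enter (1,2), '/' deflects left->down, move down to (2,2)
Step 12: enter (2,2), '.' pass, move down to (3,2)
Step 13: enter (3,2), '>' forces down->right, move right to (3,3)
Step 14: enter (3,3), '.' pass, move right to (3,4)
Step 15: enter (3,4), '<' forces right->left, move left to (3,3)
Step 16: enter (3,3), '.' pass, move left to (3,2)
Step 17: enter (3,2), '>' forces left->right, move right to (3,3)
Step 18: at (3,3) dir=right — LOOP DETECTED (seen before)

Answer: loops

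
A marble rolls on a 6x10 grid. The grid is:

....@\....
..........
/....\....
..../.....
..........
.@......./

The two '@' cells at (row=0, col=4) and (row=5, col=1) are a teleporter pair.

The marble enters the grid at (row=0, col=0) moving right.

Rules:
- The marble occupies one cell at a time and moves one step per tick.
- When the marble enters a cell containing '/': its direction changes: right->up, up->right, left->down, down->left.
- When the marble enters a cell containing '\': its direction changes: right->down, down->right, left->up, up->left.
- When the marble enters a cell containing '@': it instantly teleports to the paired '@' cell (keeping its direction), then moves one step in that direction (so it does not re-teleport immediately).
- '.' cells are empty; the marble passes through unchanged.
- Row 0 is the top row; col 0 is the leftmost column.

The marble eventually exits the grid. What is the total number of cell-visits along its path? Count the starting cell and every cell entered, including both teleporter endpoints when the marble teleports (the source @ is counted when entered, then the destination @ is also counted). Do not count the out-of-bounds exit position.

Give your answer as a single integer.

Answer: 19

Derivation:
Step 1: enter (0,0), '.' pass, move right to (0,1)
Step 2: enter (0,1), '.' pass, move right to (0,2)
Step 3: enter (0,2), '.' pass, move right to (0,3)
Step 4: enter (0,3), '.' pass, move right to (0,4)
Step 5: enter (0,4), '@' teleport (0,4)->(5,1), also enter (5,1), move right to (5,2)
Step 6: enter (5,2), '.' pass, move right to (5,3)
Step 7: enter (5,3), '.' pass, move right to (5,4)
Step 8: enter (5,4), '.' pass, move right to (5,5)
Step 9: enter (5,5), '.' pass, move right to (5,6)
Step 10: enter (5,6), '.' pass, move right to (5,7)
Step 11: enter (5,7), '.' pass, move right to (5,8)
Step 12: enter (5,8), '.' pass, move right to (5,9)
Step 13: enter (5,9), '/' deflects right->up, move up to (4,9)
Step 14: enter (4,9), '.' pass, move up to (3,9)
Step 15: enter (3,9), '.' pass, move up to (2,9)
Step 16: enter (2,9), '.' pass, move up to (1,9)
Step 17: enter (1,9), '.' pass, move up to (0,9)
Step 18: enter (0,9), '.' pass, move up to (-1,9)
Step 19: at (-1,9) — EXIT via top edge, pos 9
Path length (cell visits): 19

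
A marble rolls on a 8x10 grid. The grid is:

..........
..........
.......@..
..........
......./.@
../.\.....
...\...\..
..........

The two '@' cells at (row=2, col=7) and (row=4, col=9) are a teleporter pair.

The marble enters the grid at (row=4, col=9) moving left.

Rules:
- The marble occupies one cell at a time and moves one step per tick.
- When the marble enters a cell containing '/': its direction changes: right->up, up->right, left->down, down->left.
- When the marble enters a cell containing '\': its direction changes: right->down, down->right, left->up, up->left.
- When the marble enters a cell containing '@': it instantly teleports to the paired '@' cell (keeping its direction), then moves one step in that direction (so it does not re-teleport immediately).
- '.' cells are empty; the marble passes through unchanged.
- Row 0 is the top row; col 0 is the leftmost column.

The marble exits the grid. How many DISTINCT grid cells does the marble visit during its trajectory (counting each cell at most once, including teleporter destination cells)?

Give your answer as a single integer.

Step 1: enter (4,9), '@' teleport (4,9)->(2,7), also enter (2,7), move left to (2,6)
Step 2: enter (2,6), '.' pass, move left to (2,5)
Step 3: enter (2,5), '.' pass, move left to (2,4)
Step 4: enter (2,4), '.' pass, move left to (2,3)
Step 5: enter (2,3), '.' pass, move left to (2,2)
Step 6: enter (2,2), '.' pass, move left to (2,1)
Step 7: enter (2,1), '.' pass, move left to (2,0)
Step 8: enter (2,0), '.' pass, move left to (2,-1)
Step 9: at (2,-1) — EXIT via left edge, pos 2
Distinct cells visited: 9 (path length 9)

Answer: 9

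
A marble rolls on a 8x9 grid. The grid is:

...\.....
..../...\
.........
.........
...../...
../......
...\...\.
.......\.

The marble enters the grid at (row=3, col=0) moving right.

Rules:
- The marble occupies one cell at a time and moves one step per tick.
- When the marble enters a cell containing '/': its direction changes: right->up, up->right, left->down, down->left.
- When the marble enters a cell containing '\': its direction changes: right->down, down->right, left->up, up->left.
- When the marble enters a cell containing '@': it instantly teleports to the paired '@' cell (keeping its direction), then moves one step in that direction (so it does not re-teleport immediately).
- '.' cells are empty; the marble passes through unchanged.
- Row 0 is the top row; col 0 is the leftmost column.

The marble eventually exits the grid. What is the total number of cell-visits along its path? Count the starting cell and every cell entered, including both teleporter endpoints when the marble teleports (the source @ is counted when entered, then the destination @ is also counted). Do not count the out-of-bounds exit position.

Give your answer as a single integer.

Step 1: enter (3,0), '.' pass, move right to (3,1)
Step 2: enter (3,1), '.' pass, move right to (3,2)
Step 3: enter (3,2), '.' pass, move right to (3,3)
Step 4: enter (3,3), '.' pass, move right to (3,4)
Step 5: enter (3,4), '.' pass, move right to (3,5)
Step 6: enter (3,5), '.' pass, move right to (3,6)
Step 7: enter (3,6), '.' pass, move right to (3,7)
Step 8: enter (3,7), '.' pass, move right to (3,8)
Step 9: enter (3,8), '.' pass, move right to (3,9)
Step 10: at (3,9) — EXIT via right edge, pos 3
Path length (cell visits): 9

Answer: 9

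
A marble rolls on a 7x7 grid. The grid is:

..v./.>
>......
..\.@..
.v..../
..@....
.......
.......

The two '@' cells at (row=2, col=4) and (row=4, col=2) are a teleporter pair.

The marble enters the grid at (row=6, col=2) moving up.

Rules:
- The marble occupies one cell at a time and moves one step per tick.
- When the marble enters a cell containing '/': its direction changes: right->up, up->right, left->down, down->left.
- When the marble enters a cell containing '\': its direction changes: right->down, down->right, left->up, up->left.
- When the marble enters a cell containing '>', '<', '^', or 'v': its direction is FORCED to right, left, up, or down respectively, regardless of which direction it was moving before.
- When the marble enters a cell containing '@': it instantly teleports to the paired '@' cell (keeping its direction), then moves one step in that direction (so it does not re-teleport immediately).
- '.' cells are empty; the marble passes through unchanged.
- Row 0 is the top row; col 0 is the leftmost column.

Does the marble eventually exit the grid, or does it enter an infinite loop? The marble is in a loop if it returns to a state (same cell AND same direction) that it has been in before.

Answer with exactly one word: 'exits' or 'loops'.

Answer: exits

Derivation:
Step 1: enter (6,2), '.' pass, move up to (5,2)
Step 2: enter (5,2), '.' pass, move up to (4,2)
Step 3: enter (4,2), '@' teleport (4,2)->(2,4), also enter (2,4), move up to (1,4)
Step 4: enter (1,4), '.' pass, move up to (0,4)
Step 5: enter (0,4), '/' deflects up->right, move right to (0,5)
Step 6: enter (0,5), '.' pass, move right to (0,6)
Step 7: enter (0,6), '>' forces right->right, move right to (0,7)
Step 8: at (0,7) — EXIT via right edge, pos 0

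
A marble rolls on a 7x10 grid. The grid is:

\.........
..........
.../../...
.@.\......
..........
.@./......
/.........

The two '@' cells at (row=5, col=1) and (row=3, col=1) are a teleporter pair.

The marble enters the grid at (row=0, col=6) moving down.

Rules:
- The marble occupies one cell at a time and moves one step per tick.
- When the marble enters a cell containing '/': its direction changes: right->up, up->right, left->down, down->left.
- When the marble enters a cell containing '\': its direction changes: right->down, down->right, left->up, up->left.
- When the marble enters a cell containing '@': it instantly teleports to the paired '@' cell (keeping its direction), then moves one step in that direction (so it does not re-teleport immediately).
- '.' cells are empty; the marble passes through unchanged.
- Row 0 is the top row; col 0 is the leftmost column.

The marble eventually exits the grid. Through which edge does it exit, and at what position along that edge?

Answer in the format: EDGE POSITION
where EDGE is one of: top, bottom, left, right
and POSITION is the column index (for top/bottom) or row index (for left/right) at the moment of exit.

Step 1: enter (0,6), '.' pass, move down to (1,6)
Step 2: enter (1,6), '.' pass, move down to (2,6)
Step 3: enter (2,6), '/' deflects down->left, move left to (2,5)
Step 4: enter (2,5), '.' pass, move left to (2,4)
Step 5: enter (2,4), '.' pass, move left to (2,3)
Step 6: enter (2,3), '/' deflects left->down, move down to (3,3)
Step 7: enter (3,3), '\' deflects down->right, move right to (3,4)
Step 8: enter (3,4), '.' pass, move right to (3,5)
Step 9: enter (3,5), '.' pass, move right to (3,6)
Step 10: enter (3,6), '.' pass, move right to (3,7)
Step 11: enter (3,7), '.' pass, move right to (3,8)
Step 12: enter (3,8), '.' pass, move right to (3,9)
Step 13: enter (3,9), '.' pass, move right to (3,10)
Step 14: at (3,10) — EXIT via right edge, pos 3

Answer: right 3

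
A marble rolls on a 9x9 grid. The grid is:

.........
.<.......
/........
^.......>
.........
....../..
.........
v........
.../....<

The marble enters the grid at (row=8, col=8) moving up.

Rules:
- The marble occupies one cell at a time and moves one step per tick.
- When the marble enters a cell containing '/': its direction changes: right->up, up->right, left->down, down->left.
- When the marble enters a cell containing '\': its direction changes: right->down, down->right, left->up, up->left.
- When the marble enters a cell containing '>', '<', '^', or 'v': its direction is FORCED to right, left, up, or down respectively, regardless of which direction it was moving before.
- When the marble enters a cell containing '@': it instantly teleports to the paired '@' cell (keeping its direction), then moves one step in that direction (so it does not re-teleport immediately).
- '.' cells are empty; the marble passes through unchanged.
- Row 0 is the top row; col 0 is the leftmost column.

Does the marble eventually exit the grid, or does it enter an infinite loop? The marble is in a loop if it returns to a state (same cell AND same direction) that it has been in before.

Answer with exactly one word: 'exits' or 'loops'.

Step 1: enter (8,8), '<' forces up->left, move left to (8,7)
Step 2: enter (8,7), '.' pass, move left to (8,6)
Step 3: enter (8,6), '.' pass, move left to (8,5)
Step 4: enter (8,5), '.' pass, move left to (8,4)
Step 5: enter (8,4), '.' pass, move left to (8,3)
Step 6: enter (8,3), '/' deflects left->down, move down to (9,3)
Step 7: at (9,3) — EXIT via bottom edge, pos 3

Answer: exits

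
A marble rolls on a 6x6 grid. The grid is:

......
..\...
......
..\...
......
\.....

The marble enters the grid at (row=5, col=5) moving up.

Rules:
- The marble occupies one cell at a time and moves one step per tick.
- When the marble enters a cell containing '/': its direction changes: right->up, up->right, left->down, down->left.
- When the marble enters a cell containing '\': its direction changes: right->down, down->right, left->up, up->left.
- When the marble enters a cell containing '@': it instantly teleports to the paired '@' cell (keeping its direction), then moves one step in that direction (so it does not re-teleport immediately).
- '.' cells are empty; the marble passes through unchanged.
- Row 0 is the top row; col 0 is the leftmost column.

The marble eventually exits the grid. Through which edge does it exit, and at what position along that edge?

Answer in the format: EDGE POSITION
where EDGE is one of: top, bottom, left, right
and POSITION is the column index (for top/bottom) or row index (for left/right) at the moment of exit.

Answer: top 5

Derivation:
Step 1: enter (5,5), '.' pass, move up to (4,5)
Step 2: enter (4,5), '.' pass, move up to (3,5)
Step 3: enter (3,5), '.' pass, move up to (2,5)
Step 4: enter (2,5), '.' pass, move up to (1,5)
Step 5: enter (1,5), '.' pass, move up to (0,5)
Step 6: enter (0,5), '.' pass, move up to (-1,5)
Step 7: at (-1,5) — EXIT via top edge, pos 5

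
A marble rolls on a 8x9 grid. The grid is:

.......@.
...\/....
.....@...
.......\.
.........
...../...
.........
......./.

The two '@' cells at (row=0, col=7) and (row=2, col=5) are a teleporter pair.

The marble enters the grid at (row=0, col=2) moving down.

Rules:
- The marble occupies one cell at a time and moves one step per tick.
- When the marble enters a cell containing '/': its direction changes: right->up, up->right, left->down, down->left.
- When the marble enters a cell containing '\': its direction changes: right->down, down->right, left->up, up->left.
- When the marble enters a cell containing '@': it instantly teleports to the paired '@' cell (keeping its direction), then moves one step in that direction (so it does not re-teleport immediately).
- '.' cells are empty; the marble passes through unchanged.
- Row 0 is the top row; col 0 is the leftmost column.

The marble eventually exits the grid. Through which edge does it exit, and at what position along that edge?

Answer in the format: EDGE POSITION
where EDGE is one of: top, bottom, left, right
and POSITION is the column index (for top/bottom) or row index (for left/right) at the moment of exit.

Answer: bottom 2

Derivation:
Step 1: enter (0,2), '.' pass, move down to (1,2)
Step 2: enter (1,2), '.' pass, move down to (2,2)
Step 3: enter (2,2), '.' pass, move down to (3,2)
Step 4: enter (3,2), '.' pass, move down to (4,2)
Step 5: enter (4,2), '.' pass, move down to (5,2)
Step 6: enter (5,2), '.' pass, move down to (6,2)
Step 7: enter (6,2), '.' pass, move down to (7,2)
Step 8: enter (7,2), '.' pass, move down to (8,2)
Step 9: at (8,2) — EXIT via bottom edge, pos 2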